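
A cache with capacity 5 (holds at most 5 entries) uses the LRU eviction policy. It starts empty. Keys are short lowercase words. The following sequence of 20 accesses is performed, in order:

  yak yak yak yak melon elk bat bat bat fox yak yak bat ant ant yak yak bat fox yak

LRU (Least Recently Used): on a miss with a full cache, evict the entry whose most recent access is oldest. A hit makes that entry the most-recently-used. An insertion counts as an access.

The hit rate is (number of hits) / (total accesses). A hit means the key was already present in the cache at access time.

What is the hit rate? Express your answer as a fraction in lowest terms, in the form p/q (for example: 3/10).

Answer: 7/10

Derivation:
LRU simulation (capacity=5):
  1. access yak: MISS. Cache (LRU->MRU): [yak]
  2. access yak: HIT. Cache (LRU->MRU): [yak]
  3. access yak: HIT. Cache (LRU->MRU): [yak]
  4. access yak: HIT. Cache (LRU->MRU): [yak]
  5. access melon: MISS. Cache (LRU->MRU): [yak melon]
  6. access elk: MISS. Cache (LRU->MRU): [yak melon elk]
  7. access bat: MISS. Cache (LRU->MRU): [yak melon elk bat]
  8. access bat: HIT. Cache (LRU->MRU): [yak melon elk bat]
  9. access bat: HIT. Cache (LRU->MRU): [yak melon elk bat]
  10. access fox: MISS. Cache (LRU->MRU): [yak melon elk bat fox]
  11. access yak: HIT. Cache (LRU->MRU): [melon elk bat fox yak]
  12. access yak: HIT. Cache (LRU->MRU): [melon elk bat fox yak]
  13. access bat: HIT. Cache (LRU->MRU): [melon elk fox yak bat]
  14. access ant: MISS, evict melon. Cache (LRU->MRU): [elk fox yak bat ant]
  15. access ant: HIT. Cache (LRU->MRU): [elk fox yak bat ant]
  16. access yak: HIT. Cache (LRU->MRU): [elk fox bat ant yak]
  17. access yak: HIT. Cache (LRU->MRU): [elk fox bat ant yak]
  18. access bat: HIT. Cache (LRU->MRU): [elk fox ant yak bat]
  19. access fox: HIT. Cache (LRU->MRU): [elk ant yak bat fox]
  20. access yak: HIT. Cache (LRU->MRU): [elk ant bat fox yak]
Total: 14 hits, 6 misses, 1 evictions

Hit rate = 14/20 = 7/10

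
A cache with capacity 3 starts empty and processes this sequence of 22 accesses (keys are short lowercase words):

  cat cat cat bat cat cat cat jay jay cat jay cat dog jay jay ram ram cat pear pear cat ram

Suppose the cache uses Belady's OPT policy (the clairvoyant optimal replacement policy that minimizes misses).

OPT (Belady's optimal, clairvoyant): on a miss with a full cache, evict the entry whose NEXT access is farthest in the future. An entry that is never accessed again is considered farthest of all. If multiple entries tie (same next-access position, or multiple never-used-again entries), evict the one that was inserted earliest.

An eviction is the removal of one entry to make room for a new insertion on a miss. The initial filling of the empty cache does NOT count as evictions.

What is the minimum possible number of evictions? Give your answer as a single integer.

Answer: 3

Derivation:
OPT (Belady) simulation (capacity=3):
  1. access cat: MISS. Cache: [cat]
  2. access cat: HIT. Next use of cat: step 3. Cache: [cat]
  3. access cat: HIT. Next use of cat: step 5. Cache: [cat]
  4. access bat: MISS. Cache: [cat bat]
  5. access cat: HIT. Next use of cat: step 6. Cache: [cat bat]
  6. access cat: HIT. Next use of cat: step 7. Cache: [cat bat]
  7. access cat: HIT. Next use of cat: step 10. Cache: [cat bat]
  8. access jay: MISS. Cache: [cat bat jay]
  9. access jay: HIT. Next use of jay: step 11. Cache: [cat bat jay]
  10. access cat: HIT. Next use of cat: step 12. Cache: [cat bat jay]
  11. access jay: HIT. Next use of jay: step 14. Cache: [cat bat jay]
  12. access cat: HIT. Next use of cat: step 18. Cache: [cat bat jay]
  13. access dog: MISS, evict bat (next use: never). Cache: [cat jay dog]
  14. access jay: HIT. Next use of jay: step 15. Cache: [cat jay dog]
  15. access jay: HIT. Next use of jay: never. Cache: [cat jay dog]
  16. access ram: MISS, evict jay (next use: never). Cache: [cat dog ram]
  17. access ram: HIT. Next use of ram: step 22. Cache: [cat dog ram]
  18. access cat: HIT. Next use of cat: step 21. Cache: [cat dog ram]
  19. access pear: MISS, evict dog (next use: never). Cache: [cat ram pear]
  20. access pear: HIT. Next use of pear: never. Cache: [cat ram pear]
  21. access cat: HIT. Next use of cat: never. Cache: [cat ram pear]
  22. access ram: HIT. Next use of ram: never. Cache: [cat ram pear]
Total: 16 hits, 6 misses, 3 evictions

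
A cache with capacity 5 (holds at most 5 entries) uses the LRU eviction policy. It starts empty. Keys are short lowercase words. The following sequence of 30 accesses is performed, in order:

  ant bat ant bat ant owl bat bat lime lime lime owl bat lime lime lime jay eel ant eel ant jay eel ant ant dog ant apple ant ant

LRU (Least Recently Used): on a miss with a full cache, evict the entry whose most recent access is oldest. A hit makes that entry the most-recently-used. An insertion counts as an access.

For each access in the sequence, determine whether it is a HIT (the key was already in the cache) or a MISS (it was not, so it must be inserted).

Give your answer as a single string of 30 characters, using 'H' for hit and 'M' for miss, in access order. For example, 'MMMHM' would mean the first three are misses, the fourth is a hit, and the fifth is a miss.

LRU simulation (capacity=5):
  1. access ant: MISS. Cache (LRU->MRU): [ant]
  2. access bat: MISS. Cache (LRU->MRU): [ant bat]
  3. access ant: HIT. Cache (LRU->MRU): [bat ant]
  4. access bat: HIT. Cache (LRU->MRU): [ant bat]
  5. access ant: HIT. Cache (LRU->MRU): [bat ant]
  6. access owl: MISS. Cache (LRU->MRU): [bat ant owl]
  7. access bat: HIT. Cache (LRU->MRU): [ant owl bat]
  8. access bat: HIT. Cache (LRU->MRU): [ant owl bat]
  9. access lime: MISS. Cache (LRU->MRU): [ant owl bat lime]
  10. access lime: HIT. Cache (LRU->MRU): [ant owl bat lime]
  11. access lime: HIT. Cache (LRU->MRU): [ant owl bat lime]
  12. access owl: HIT. Cache (LRU->MRU): [ant bat lime owl]
  13. access bat: HIT. Cache (LRU->MRU): [ant lime owl bat]
  14. access lime: HIT. Cache (LRU->MRU): [ant owl bat lime]
  15. access lime: HIT. Cache (LRU->MRU): [ant owl bat lime]
  16. access lime: HIT. Cache (LRU->MRU): [ant owl bat lime]
  17. access jay: MISS. Cache (LRU->MRU): [ant owl bat lime jay]
  18. access eel: MISS, evict ant. Cache (LRU->MRU): [owl bat lime jay eel]
  19. access ant: MISS, evict owl. Cache (LRU->MRU): [bat lime jay eel ant]
  20. access eel: HIT. Cache (LRU->MRU): [bat lime jay ant eel]
  21. access ant: HIT. Cache (LRU->MRU): [bat lime jay eel ant]
  22. access jay: HIT. Cache (LRU->MRU): [bat lime eel ant jay]
  23. access eel: HIT. Cache (LRU->MRU): [bat lime ant jay eel]
  24. access ant: HIT. Cache (LRU->MRU): [bat lime jay eel ant]
  25. access ant: HIT. Cache (LRU->MRU): [bat lime jay eel ant]
  26. access dog: MISS, evict bat. Cache (LRU->MRU): [lime jay eel ant dog]
  27. access ant: HIT. Cache (LRU->MRU): [lime jay eel dog ant]
  28. access apple: MISS, evict lime. Cache (LRU->MRU): [jay eel dog ant apple]
  29. access ant: HIT. Cache (LRU->MRU): [jay eel dog apple ant]
  30. access ant: HIT. Cache (LRU->MRU): [jay eel dog apple ant]
Total: 21 hits, 9 misses, 4 evictions

Answer: MMHHHMHHMHHHHHHHMMMHHHHHHMHMHH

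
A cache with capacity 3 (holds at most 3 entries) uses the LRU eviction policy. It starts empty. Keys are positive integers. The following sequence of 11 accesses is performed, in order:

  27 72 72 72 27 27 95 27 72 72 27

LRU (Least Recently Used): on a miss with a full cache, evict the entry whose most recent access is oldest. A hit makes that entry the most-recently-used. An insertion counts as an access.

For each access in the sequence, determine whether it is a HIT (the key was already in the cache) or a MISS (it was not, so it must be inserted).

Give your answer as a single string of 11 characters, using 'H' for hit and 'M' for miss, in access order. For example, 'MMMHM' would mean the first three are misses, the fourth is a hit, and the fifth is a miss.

LRU simulation (capacity=3):
  1. access 27: MISS. Cache (LRU->MRU): [27]
  2. access 72: MISS. Cache (LRU->MRU): [27 72]
  3. access 72: HIT. Cache (LRU->MRU): [27 72]
  4. access 72: HIT. Cache (LRU->MRU): [27 72]
  5. access 27: HIT. Cache (LRU->MRU): [72 27]
  6. access 27: HIT. Cache (LRU->MRU): [72 27]
  7. access 95: MISS. Cache (LRU->MRU): [72 27 95]
  8. access 27: HIT. Cache (LRU->MRU): [72 95 27]
  9. access 72: HIT. Cache (LRU->MRU): [95 27 72]
  10. access 72: HIT. Cache (LRU->MRU): [95 27 72]
  11. access 27: HIT. Cache (LRU->MRU): [95 72 27]
Total: 8 hits, 3 misses, 0 evictions

Answer: MMHHHHMHHHH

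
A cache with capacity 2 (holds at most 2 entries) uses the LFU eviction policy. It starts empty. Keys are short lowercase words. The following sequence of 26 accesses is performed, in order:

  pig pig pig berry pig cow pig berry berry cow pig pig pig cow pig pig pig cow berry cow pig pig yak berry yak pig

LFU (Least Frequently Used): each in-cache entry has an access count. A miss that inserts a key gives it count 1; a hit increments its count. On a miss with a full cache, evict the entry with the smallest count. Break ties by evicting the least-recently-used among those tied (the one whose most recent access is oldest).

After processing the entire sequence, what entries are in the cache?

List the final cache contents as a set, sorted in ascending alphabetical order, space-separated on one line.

LFU simulation (capacity=2):
  1. access pig: MISS. Cache: [pig(c=1)]
  2. access pig: HIT, count now 2. Cache: [pig(c=2)]
  3. access pig: HIT, count now 3. Cache: [pig(c=3)]
  4. access berry: MISS. Cache: [berry(c=1) pig(c=3)]
  5. access pig: HIT, count now 4. Cache: [berry(c=1) pig(c=4)]
  6. access cow: MISS, evict berry(c=1). Cache: [cow(c=1) pig(c=4)]
  7. access pig: HIT, count now 5. Cache: [cow(c=1) pig(c=5)]
  8. access berry: MISS, evict cow(c=1). Cache: [berry(c=1) pig(c=5)]
  9. access berry: HIT, count now 2. Cache: [berry(c=2) pig(c=5)]
  10. access cow: MISS, evict berry(c=2). Cache: [cow(c=1) pig(c=5)]
  11. access pig: HIT, count now 6. Cache: [cow(c=1) pig(c=6)]
  12. access pig: HIT, count now 7. Cache: [cow(c=1) pig(c=7)]
  13. access pig: HIT, count now 8. Cache: [cow(c=1) pig(c=8)]
  14. access cow: HIT, count now 2. Cache: [cow(c=2) pig(c=8)]
  15. access pig: HIT, count now 9. Cache: [cow(c=2) pig(c=9)]
  16. access pig: HIT, count now 10. Cache: [cow(c=2) pig(c=10)]
  17. access pig: HIT, count now 11. Cache: [cow(c=2) pig(c=11)]
  18. access cow: HIT, count now 3. Cache: [cow(c=3) pig(c=11)]
  19. access berry: MISS, evict cow(c=3). Cache: [berry(c=1) pig(c=11)]
  20. access cow: MISS, evict berry(c=1). Cache: [cow(c=1) pig(c=11)]
  21. access pig: HIT, count now 12. Cache: [cow(c=1) pig(c=12)]
  22. access pig: HIT, count now 13. Cache: [cow(c=1) pig(c=13)]
  23. access yak: MISS, evict cow(c=1). Cache: [yak(c=1) pig(c=13)]
  24. access berry: MISS, evict yak(c=1). Cache: [berry(c=1) pig(c=13)]
  25. access yak: MISS, evict berry(c=1). Cache: [yak(c=1) pig(c=13)]
  26. access pig: HIT, count now 14. Cache: [yak(c=1) pig(c=14)]
Total: 16 hits, 10 misses, 8 evictions

Answer: pig yak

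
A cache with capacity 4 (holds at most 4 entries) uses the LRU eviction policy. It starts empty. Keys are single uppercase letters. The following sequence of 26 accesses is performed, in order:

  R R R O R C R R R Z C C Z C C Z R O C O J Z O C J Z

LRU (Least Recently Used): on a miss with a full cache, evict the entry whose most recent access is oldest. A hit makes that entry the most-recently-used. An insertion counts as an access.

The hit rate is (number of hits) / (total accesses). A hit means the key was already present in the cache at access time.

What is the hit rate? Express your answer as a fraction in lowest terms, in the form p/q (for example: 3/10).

LRU simulation (capacity=4):
  1. access R: MISS. Cache (LRU->MRU): [R]
  2. access R: HIT. Cache (LRU->MRU): [R]
  3. access R: HIT. Cache (LRU->MRU): [R]
  4. access O: MISS. Cache (LRU->MRU): [R O]
  5. access R: HIT. Cache (LRU->MRU): [O R]
  6. access C: MISS. Cache (LRU->MRU): [O R C]
  7. access R: HIT. Cache (LRU->MRU): [O C R]
  8. access R: HIT. Cache (LRU->MRU): [O C R]
  9. access R: HIT. Cache (LRU->MRU): [O C R]
  10. access Z: MISS. Cache (LRU->MRU): [O C R Z]
  11. access C: HIT. Cache (LRU->MRU): [O R Z C]
  12. access C: HIT. Cache (LRU->MRU): [O R Z C]
  13. access Z: HIT. Cache (LRU->MRU): [O R C Z]
  14. access C: HIT. Cache (LRU->MRU): [O R Z C]
  15. access C: HIT. Cache (LRU->MRU): [O R Z C]
  16. access Z: HIT. Cache (LRU->MRU): [O R C Z]
  17. access R: HIT. Cache (LRU->MRU): [O C Z R]
  18. access O: HIT. Cache (LRU->MRU): [C Z R O]
  19. access C: HIT. Cache (LRU->MRU): [Z R O C]
  20. access O: HIT. Cache (LRU->MRU): [Z R C O]
  21. access J: MISS, evict Z. Cache (LRU->MRU): [R C O J]
  22. access Z: MISS, evict R. Cache (LRU->MRU): [C O J Z]
  23. access O: HIT. Cache (LRU->MRU): [C J Z O]
  24. access C: HIT. Cache (LRU->MRU): [J Z O C]
  25. access J: HIT. Cache (LRU->MRU): [Z O C J]
  26. access Z: HIT. Cache (LRU->MRU): [O C J Z]
Total: 20 hits, 6 misses, 2 evictions

Hit rate = 20/26 = 10/13

Answer: 10/13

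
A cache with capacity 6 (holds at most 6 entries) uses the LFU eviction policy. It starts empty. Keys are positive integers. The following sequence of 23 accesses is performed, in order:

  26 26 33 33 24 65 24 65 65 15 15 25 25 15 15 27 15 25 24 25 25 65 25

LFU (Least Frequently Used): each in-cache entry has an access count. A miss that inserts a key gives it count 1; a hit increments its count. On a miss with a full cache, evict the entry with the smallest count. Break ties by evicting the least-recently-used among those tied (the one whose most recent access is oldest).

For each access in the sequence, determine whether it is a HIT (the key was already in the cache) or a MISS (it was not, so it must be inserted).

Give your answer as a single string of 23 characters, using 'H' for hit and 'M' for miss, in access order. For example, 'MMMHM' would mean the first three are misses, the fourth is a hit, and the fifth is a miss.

Answer: MHMHMMHHHMHMHHHMHHHHHHH

Derivation:
LFU simulation (capacity=6):
  1. access 26: MISS. Cache: [26(c=1)]
  2. access 26: HIT, count now 2. Cache: [26(c=2)]
  3. access 33: MISS. Cache: [33(c=1) 26(c=2)]
  4. access 33: HIT, count now 2. Cache: [26(c=2) 33(c=2)]
  5. access 24: MISS. Cache: [24(c=1) 26(c=2) 33(c=2)]
  6. access 65: MISS. Cache: [24(c=1) 65(c=1) 26(c=2) 33(c=2)]
  7. access 24: HIT, count now 2. Cache: [65(c=1) 26(c=2) 33(c=2) 24(c=2)]
  8. access 65: HIT, count now 2. Cache: [26(c=2) 33(c=2) 24(c=2) 65(c=2)]
  9. access 65: HIT, count now 3. Cache: [26(c=2) 33(c=2) 24(c=2) 65(c=3)]
  10. access 15: MISS. Cache: [15(c=1) 26(c=2) 33(c=2) 24(c=2) 65(c=3)]
  11. access 15: HIT, count now 2. Cache: [26(c=2) 33(c=2) 24(c=2) 15(c=2) 65(c=3)]
  12. access 25: MISS. Cache: [25(c=1) 26(c=2) 33(c=2) 24(c=2) 15(c=2) 65(c=3)]
  13. access 25: HIT, count now 2. Cache: [26(c=2) 33(c=2) 24(c=2) 15(c=2) 25(c=2) 65(c=3)]
  14. access 15: HIT, count now 3. Cache: [26(c=2) 33(c=2) 24(c=2) 25(c=2) 65(c=3) 15(c=3)]
  15. access 15: HIT, count now 4. Cache: [26(c=2) 33(c=2) 24(c=2) 25(c=2) 65(c=3) 15(c=4)]
  16. access 27: MISS, evict 26(c=2). Cache: [27(c=1) 33(c=2) 24(c=2) 25(c=2) 65(c=3) 15(c=4)]
  17. access 15: HIT, count now 5. Cache: [27(c=1) 33(c=2) 24(c=2) 25(c=2) 65(c=3) 15(c=5)]
  18. access 25: HIT, count now 3. Cache: [27(c=1) 33(c=2) 24(c=2) 65(c=3) 25(c=3) 15(c=5)]
  19. access 24: HIT, count now 3. Cache: [27(c=1) 33(c=2) 65(c=3) 25(c=3) 24(c=3) 15(c=5)]
  20. access 25: HIT, count now 4. Cache: [27(c=1) 33(c=2) 65(c=3) 24(c=3) 25(c=4) 15(c=5)]
  21. access 25: HIT, count now 5. Cache: [27(c=1) 33(c=2) 65(c=3) 24(c=3) 15(c=5) 25(c=5)]
  22. access 65: HIT, count now 4. Cache: [27(c=1) 33(c=2) 24(c=3) 65(c=4) 15(c=5) 25(c=5)]
  23. access 25: HIT, count now 6. Cache: [27(c=1) 33(c=2) 24(c=3) 65(c=4) 15(c=5) 25(c=6)]
Total: 16 hits, 7 misses, 1 evictions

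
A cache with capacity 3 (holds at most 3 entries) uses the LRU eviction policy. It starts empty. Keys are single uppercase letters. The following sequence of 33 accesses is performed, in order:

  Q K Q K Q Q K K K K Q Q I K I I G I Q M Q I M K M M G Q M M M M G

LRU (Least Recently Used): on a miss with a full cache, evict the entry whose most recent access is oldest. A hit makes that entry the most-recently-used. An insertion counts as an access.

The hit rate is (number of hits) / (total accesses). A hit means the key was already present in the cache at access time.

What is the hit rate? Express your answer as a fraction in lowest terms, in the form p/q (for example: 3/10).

Answer: 8/11

Derivation:
LRU simulation (capacity=3):
  1. access Q: MISS. Cache (LRU->MRU): [Q]
  2. access K: MISS. Cache (LRU->MRU): [Q K]
  3. access Q: HIT. Cache (LRU->MRU): [K Q]
  4. access K: HIT. Cache (LRU->MRU): [Q K]
  5. access Q: HIT. Cache (LRU->MRU): [K Q]
  6. access Q: HIT. Cache (LRU->MRU): [K Q]
  7. access K: HIT. Cache (LRU->MRU): [Q K]
  8. access K: HIT. Cache (LRU->MRU): [Q K]
  9. access K: HIT. Cache (LRU->MRU): [Q K]
  10. access K: HIT. Cache (LRU->MRU): [Q K]
  11. access Q: HIT. Cache (LRU->MRU): [K Q]
  12. access Q: HIT. Cache (LRU->MRU): [K Q]
  13. access I: MISS. Cache (LRU->MRU): [K Q I]
  14. access K: HIT. Cache (LRU->MRU): [Q I K]
  15. access I: HIT. Cache (LRU->MRU): [Q K I]
  16. access I: HIT. Cache (LRU->MRU): [Q K I]
  17. access G: MISS, evict Q. Cache (LRU->MRU): [K I G]
  18. access I: HIT. Cache (LRU->MRU): [K G I]
  19. access Q: MISS, evict K. Cache (LRU->MRU): [G I Q]
  20. access M: MISS, evict G. Cache (LRU->MRU): [I Q M]
  21. access Q: HIT. Cache (LRU->MRU): [I M Q]
  22. access I: HIT. Cache (LRU->MRU): [M Q I]
  23. access M: HIT. Cache (LRU->MRU): [Q I M]
  24. access K: MISS, evict Q. Cache (LRU->MRU): [I M K]
  25. access M: HIT. Cache (LRU->MRU): [I K M]
  26. access M: HIT. Cache (LRU->MRU): [I K M]
  27. access G: MISS, evict I. Cache (LRU->MRU): [K M G]
  28. access Q: MISS, evict K. Cache (LRU->MRU): [M G Q]
  29. access M: HIT. Cache (LRU->MRU): [G Q M]
  30. access M: HIT. Cache (LRU->MRU): [G Q M]
  31. access M: HIT. Cache (LRU->MRU): [G Q M]
  32. access M: HIT. Cache (LRU->MRU): [G Q M]
  33. access G: HIT. Cache (LRU->MRU): [Q M G]
Total: 24 hits, 9 misses, 6 evictions

Hit rate = 24/33 = 8/11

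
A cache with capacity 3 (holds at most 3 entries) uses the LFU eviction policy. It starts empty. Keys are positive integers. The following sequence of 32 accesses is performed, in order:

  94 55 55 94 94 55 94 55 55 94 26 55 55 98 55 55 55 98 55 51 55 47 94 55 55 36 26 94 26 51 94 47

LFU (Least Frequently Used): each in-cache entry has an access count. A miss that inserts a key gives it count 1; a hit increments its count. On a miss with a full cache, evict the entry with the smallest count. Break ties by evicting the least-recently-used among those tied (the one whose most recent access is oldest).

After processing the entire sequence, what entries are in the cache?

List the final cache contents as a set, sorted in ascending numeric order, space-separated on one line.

LFU simulation (capacity=3):
  1. access 94: MISS. Cache: [94(c=1)]
  2. access 55: MISS. Cache: [94(c=1) 55(c=1)]
  3. access 55: HIT, count now 2. Cache: [94(c=1) 55(c=2)]
  4. access 94: HIT, count now 2. Cache: [55(c=2) 94(c=2)]
  5. access 94: HIT, count now 3. Cache: [55(c=2) 94(c=3)]
  6. access 55: HIT, count now 3. Cache: [94(c=3) 55(c=3)]
  7. access 94: HIT, count now 4. Cache: [55(c=3) 94(c=4)]
  8. access 55: HIT, count now 4. Cache: [94(c=4) 55(c=4)]
  9. access 55: HIT, count now 5. Cache: [94(c=4) 55(c=5)]
  10. access 94: HIT, count now 5. Cache: [55(c=5) 94(c=5)]
  11. access 26: MISS. Cache: [26(c=1) 55(c=5) 94(c=5)]
  12. access 55: HIT, count now 6. Cache: [26(c=1) 94(c=5) 55(c=6)]
  13. access 55: HIT, count now 7. Cache: [26(c=1) 94(c=5) 55(c=7)]
  14. access 98: MISS, evict 26(c=1). Cache: [98(c=1) 94(c=5) 55(c=7)]
  15. access 55: HIT, count now 8. Cache: [98(c=1) 94(c=5) 55(c=8)]
  16. access 55: HIT, count now 9. Cache: [98(c=1) 94(c=5) 55(c=9)]
  17. access 55: HIT, count now 10. Cache: [98(c=1) 94(c=5) 55(c=10)]
  18. access 98: HIT, count now 2. Cache: [98(c=2) 94(c=5) 55(c=10)]
  19. access 55: HIT, count now 11. Cache: [98(c=2) 94(c=5) 55(c=11)]
  20. access 51: MISS, evict 98(c=2). Cache: [51(c=1) 94(c=5) 55(c=11)]
  21. access 55: HIT, count now 12. Cache: [51(c=1) 94(c=5) 55(c=12)]
  22. access 47: MISS, evict 51(c=1). Cache: [47(c=1) 94(c=5) 55(c=12)]
  23. access 94: HIT, count now 6. Cache: [47(c=1) 94(c=6) 55(c=12)]
  24. access 55: HIT, count now 13. Cache: [47(c=1) 94(c=6) 55(c=13)]
  25. access 55: HIT, count now 14. Cache: [47(c=1) 94(c=6) 55(c=14)]
  26. access 36: MISS, evict 47(c=1). Cache: [36(c=1) 94(c=6) 55(c=14)]
  27. access 26: MISS, evict 36(c=1). Cache: [26(c=1) 94(c=6) 55(c=14)]
  28. access 94: HIT, count now 7. Cache: [26(c=1) 94(c=7) 55(c=14)]
  29. access 26: HIT, count now 2. Cache: [26(c=2) 94(c=7) 55(c=14)]
  30. access 51: MISS, evict 26(c=2). Cache: [51(c=1) 94(c=7) 55(c=14)]
  31. access 94: HIT, count now 8. Cache: [51(c=1) 94(c=8) 55(c=14)]
  32. access 47: MISS, evict 51(c=1). Cache: [47(c=1) 94(c=8) 55(c=14)]
Total: 22 hits, 10 misses, 7 evictions

Answer: 47 55 94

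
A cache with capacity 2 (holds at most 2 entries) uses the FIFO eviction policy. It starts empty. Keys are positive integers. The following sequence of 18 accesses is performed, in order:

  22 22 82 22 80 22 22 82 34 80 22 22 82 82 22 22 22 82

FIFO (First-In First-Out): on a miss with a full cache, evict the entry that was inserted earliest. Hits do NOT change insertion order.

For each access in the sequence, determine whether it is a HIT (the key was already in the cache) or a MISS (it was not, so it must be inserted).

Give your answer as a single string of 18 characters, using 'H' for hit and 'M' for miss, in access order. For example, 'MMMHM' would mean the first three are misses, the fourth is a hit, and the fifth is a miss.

FIFO simulation (capacity=2):
  1. access 22: MISS. Cache (old->new): [22]
  2. access 22: HIT. Cache (old->new): [22]
  3. access 82: MISS. Cache (old->new): [22 82]
  4. access 22: HIT. Cache (old->new): [22 82]
  5. access 80: MISS, evict 22. Cache (old->new): [82 80]
  6. access 22: MISS, evict 82. Cache (old->new): [80 22]
  7. access 22: HIT. Cache (old->new): [80 22]
  8. access 82: MISS, evict 80. Cache (old->new): [22 82]
  9. access 34: MISS, evict 22. Cache (old->new): [82 34]
  10. access 80: MISS, evict 82. Cache (old->new): [34 80]
  11. access 22: MISS, evict 34. Cache (old->new): [80 22]
  12. access 22: HIT. Cache (old->new): [80 22]
  13. access 82: MISS, evict 80. Cache (old->new): [22 82]
  14. access 82: HIT. Cache (old->new): [22 82]
  15. access 22: HIT. Cache (old->new): [22 82]
  16. access 22: HIT. Cache (old->new): [22 82]
  17. access 22: HIT. Cache (old->new): [22 82]
  18. access 82: HIT. Cache (old->new): [22 82]
Total: 9 hits, 9 misses, 7 evictions

Answer: MHMHMMHMMMMHMHHHHH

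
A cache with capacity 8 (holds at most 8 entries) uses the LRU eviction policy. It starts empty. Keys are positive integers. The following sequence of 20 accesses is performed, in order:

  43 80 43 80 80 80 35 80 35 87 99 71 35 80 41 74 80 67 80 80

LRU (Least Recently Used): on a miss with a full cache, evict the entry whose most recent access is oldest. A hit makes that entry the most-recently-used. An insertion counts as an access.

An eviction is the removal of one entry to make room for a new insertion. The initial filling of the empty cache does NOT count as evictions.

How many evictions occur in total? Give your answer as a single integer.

LRU simulation (capacity=8):
  1. access 43: MISS. Cache (LRU->MRU): [43]
  2. access 80: MISS. Cache (LRU->MRU): [43 80]
  3. access 43: HIT. Cache (LRU->MRU): [80 43]
  4. access 80: HIT. Cache (LRU->MRU): [43 80]
  5. access 80: HIT. Cache (LRU->MRU): [43 80]
  6. access 80: HIT. Cache (LRU->MRU): [43 80]
  7. access 35: MISS. Cache (LRU->MRU): [43 80 35]
  8. access 80: HIT. Cache (LRU->MRU): [43 35 80]
  9. access 35: HIT. Cache (LRU->MRU): [43 80 35]
  10. access 87: MISS. Cache (LRU->MRU): [43 80 35 87]
  11. access 99: MISS. Cache (LRU->MRU): [43 80 35 87 99]
  12. access 71: MISS. Cache (LRU->MRU): [43 80 35 87 99 71]
  13. access 35: HIT. Cache (LRU->MRU): [43 80 87 99 71 35]
  14. access 80: HIT. Cache (LRU->MRU): [43 87 99 71 35 80]
  15. access 41: MISS. Cache (LRU->MRU): [43 87 99 71 35 80 41]
  16. access 74: MISS. Cache (LRU->MRU): [43 87 99 71 35 80 41 74]
  17. access 80: HIT. Cache (LRU->MRU): [43 87 99 71 35 41 74 80]
  18. access 67: MISS, evict 43. Cache (LRU->MRU): [87 99 71 35 41 74 80 67]
  19. access 80: HIT. Cache (LRU->MRU): [87 99 71 35 41 74 67 80]
  20. access 80: HIT. Cache (LRU->MRU): [87 99 71 35 41 74 67 80]
Total: 11 hits, 9 misses, 1 evictions

Answer: 1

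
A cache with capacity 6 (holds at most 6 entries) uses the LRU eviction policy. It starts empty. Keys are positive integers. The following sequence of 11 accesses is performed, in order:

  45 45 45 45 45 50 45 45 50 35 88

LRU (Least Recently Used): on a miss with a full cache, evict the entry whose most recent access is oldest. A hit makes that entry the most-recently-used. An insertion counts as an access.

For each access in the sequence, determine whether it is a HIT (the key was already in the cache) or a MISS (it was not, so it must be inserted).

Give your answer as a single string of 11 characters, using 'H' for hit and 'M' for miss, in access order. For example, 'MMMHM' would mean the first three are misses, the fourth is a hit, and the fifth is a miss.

LRU simulation (capacity=6):
  1. access 45: MISS. Cache (LRU->MRU): [45]
  2. access 45: HIT. Cache (LRU->MRU): [45]
  3. access 45: HIT. Cache (LRU->MRU): [45]
  4. access 45: HIT. Cache (LRU->MRU): [45]
  5. access 45: HIT. Cache (LRU->MRU): [45]
  6. access 50: MISS. Cache (LRU->MRU): [45 50]
  7. access 45: HIT. Cache (LRU->MRU): [50 45]
  8. access 45: HIT. Cache (LRU->MRU): [50 45]
  9. access 50: HIT. Cache (LRU->MRU): [45 50]
  10. access 35: MISS. Cache (LRU->MRU): [45 50 35]
  11. access 88: MISS. Cache (LRU->MRU): [45 50 35 88]
Total: 7 hits, 4 misses, 0 evictions

Answer: MHHHHMHHHMM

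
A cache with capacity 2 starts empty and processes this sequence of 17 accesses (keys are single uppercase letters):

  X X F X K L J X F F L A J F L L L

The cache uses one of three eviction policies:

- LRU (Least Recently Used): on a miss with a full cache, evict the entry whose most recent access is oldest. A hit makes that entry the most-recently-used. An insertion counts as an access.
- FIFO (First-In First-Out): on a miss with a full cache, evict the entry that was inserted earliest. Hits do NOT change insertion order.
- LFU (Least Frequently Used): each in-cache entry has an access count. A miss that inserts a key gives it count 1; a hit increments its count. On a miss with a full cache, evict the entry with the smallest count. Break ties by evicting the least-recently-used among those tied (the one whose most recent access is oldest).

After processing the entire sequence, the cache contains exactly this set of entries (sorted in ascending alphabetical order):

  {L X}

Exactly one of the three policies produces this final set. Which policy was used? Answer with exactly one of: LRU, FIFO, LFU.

Answer: LFU

Derivation:
Simulating under each policy and comparing final sets:
  LRU: final set = {F L} -> differs
  FIFO: final set = {F L} -> differs
  LFU: final set = {L X} -> MATCHES target
Only LFU produces the target set.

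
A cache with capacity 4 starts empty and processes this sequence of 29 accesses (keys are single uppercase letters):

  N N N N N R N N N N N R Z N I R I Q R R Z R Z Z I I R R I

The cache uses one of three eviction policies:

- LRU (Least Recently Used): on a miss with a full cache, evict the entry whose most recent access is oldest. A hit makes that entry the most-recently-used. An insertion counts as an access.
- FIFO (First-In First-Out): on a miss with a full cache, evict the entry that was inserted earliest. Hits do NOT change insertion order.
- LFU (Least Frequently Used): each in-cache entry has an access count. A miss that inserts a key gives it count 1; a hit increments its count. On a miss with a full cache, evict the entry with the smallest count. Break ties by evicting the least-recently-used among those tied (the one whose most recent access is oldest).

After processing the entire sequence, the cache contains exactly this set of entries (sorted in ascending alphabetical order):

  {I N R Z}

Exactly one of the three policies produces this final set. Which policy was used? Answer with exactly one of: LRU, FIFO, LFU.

Simulating under each policy and comparing final sets:
  LRU: final set = {I Q R Z} -> differs
  FIFO: final set = {I Q R Z} -> differs
  LFU: final set = {I N R Z} -> MATCHES target
Only LFU produces the target set.

Answer: LFU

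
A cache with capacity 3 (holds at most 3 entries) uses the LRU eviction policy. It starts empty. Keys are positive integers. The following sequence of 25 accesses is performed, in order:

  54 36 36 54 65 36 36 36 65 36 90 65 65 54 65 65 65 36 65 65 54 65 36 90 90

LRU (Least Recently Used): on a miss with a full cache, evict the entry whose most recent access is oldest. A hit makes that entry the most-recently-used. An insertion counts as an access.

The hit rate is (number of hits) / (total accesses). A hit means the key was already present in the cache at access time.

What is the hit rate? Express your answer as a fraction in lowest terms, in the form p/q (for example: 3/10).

LRU simulation (capacity=3):
  1. access 54: MISS. Cache (LRU->MRU): [54]
  2. access 36: MISS. Cache (LRU->MRU): [54 36]
  3. access 36: HIT. Cache (LRU->MRU): [54 36]
  4. access 54: HIT. Cache (LRU->MRU): [36 54]
  5. access 65: MISS. Cache (LRU->MRU): [36 54 65]
  6. access 36: HIT. Cache (LRU->MRU): [54 65 36]
  7. access 36: HIT. Cache (LRU->MRU): [54 65 36]
  8. access 36: HIT. Cache (LRU->MRU): [54 65 36]
  9. access 65: HIT. Cache (LRU->MRU): [54 36 65]
  10. access 36: HIT. Cache (LRU->MRU): [54 65 36]
  11. access 90: MISS, evict 54. Cache (LRU->MRU): [65 36 90]
  12. access 65: HIT. Cache (LRU->MRU): [36 90 65]
  13. access 65: HIT. Cache (LRU->MRU): [36 90 65]
  14. access 54: MISS, evict 36. Cache (LRU->MRU): [90 65 54]
  15. access 65: HIT. Cache (LRU->MRU): [90 54 65]
  16. access 65: HIT. Cache (LRU->MRU): [90 54 65]
  17. access 65: HIT. Cache (LRU->MRU): [90 54 65]
  18. access 36: MISS, evict 90. Cache (LRU->MRU): [54 65 36]
  19. access 65: HIT. Cache (LRU->MRU): [54 36 65]
  20. access 65: HIT. Cache (LRU->MRU): [54 36 65]
  21. access 54: HIT. Cache (LRU->MRU): [36 65 54]
  22. access 65: HIT. Cache (LRU->MRU): [36 54 65]
  23. access 36: HIT. Cache (LRU->MRU): [54 65 36]
  24. access 90: MISS, evict 54. Cache (LRU->MRU): [65 36 90]
  25. access 90: HIT. Cache (LRU->MRU): [65 36 90]
Total: 18 hits, 7 misses, 4 evictions

Hit rate = 18/25

Answer: 18/25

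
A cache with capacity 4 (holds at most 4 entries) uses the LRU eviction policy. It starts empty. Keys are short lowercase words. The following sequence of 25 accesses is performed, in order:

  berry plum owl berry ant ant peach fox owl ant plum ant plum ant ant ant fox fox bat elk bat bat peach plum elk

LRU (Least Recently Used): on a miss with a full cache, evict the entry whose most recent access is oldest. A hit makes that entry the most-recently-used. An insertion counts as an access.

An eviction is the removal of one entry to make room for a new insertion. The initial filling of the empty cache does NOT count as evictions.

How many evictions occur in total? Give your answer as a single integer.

Answer: 8

Derivation:
LRU simulation (capacity=4):
  1. access berry: MISS. Cache (LRU->MRU): [berry]
  2. access plum: MISS. Cache (LRU->MRU): [berry plum]
  3. access owl: MISS. Cache (LRU->MRU): [berry plum owl]
  4. access berry: HIT. Cache (LRU->MRU): [plum owl berry]
  5. access ant: MISS. Cache (LRU->MRU): [plum owl berry ant]
  6. access ant: HIT. Cache (LRU->MRU): [plum owl berry ant]
  7. access peach: MISS, evict plum. Cache (LRU->MRU): [owl berry ant peach]
  8. access fox: MISS, evict owl. Cache (LRU->MRU): [berry ant peach fox]
  9. access owl: MISS, evict berry. Cache (LRU->MRU): [ant peach fox owl]
  10. access ant: HIT. Cache (LRU->MRU): [peach fox owl ant]
  11. access plum: MISS, evict peach. Cache (LRU->MRU): [fox owl ant plum]
  12. access ant: HIT. Cache (LRU->MRU): [fox owl plum ant]
  13. access plum: HIT. Cache (LRU->MRU): [fox owl ant plum]
  14. access ant: HIT. Cache (LRU->MRU): [fox owl plum ant]
  15. access ant: HIT. Cache (LRU->MRU): [fox owl plum ant]
  16. access ant: HIT. Cache (LRU->MRU): [fox owl plum ant]
  17. access fox: HIT. Cache (LRU->MRU): [owl plum ant fox]
  18. access fox: HIT. Cache (LRU->MRU): [owl plum ant fox]
  19. access bat: MISS, evict owl. Cache (LRU->MRU): [plum ant fox bat]
  20. access elk: MISS, evict plum. Cache (LRU->MRU): [ant fox bat elk]
  21. access bat: HIT. Cache (LRU->MRU): [ant fox elk bat]
  22. access bat: HIT. Cache (LRU->MRU): [ant fox elk bat]
  23. access peach: MISS, evict ant. Cache (LRU->MRU): [fox elk bat peach]
  24. access plum: MISS, evict fox. Cache (LRU->MRU): [elk bat peach plum]
  25. access elk: HIT. Cache (LRU->MRU): [bat peach plum elk]
Total: 13 hits, 12 misses, 8 evictions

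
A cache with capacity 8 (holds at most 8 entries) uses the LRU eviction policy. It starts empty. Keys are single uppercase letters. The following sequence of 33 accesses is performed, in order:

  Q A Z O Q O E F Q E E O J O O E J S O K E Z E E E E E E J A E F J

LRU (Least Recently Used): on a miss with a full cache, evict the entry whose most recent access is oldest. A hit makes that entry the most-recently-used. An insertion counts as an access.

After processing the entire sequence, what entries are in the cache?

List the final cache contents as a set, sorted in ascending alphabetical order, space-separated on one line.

LRU simulation (capacity=8):
  1. access Q: MISS. Cache (LRU->MRU): [Q]
  2. access A: MISS. Cache (LRU->MRU): [Q A]
  3. access Z: MISS. Cache (LRU->MRU): [Q A Z]
  4. access O: MISS. Cache (LRU->MRU): [Q A Z O]
  5. access Q: HIT. Cache (LRU->MRU): [A Z O Q]
  6. access O: HIT. Cache (LRU->MRU): [A Z Q O]
  7. access E: MISS. Cache (LRU->MRU): [A Z Q O E]
  8. access F: MISS. Cache (LRU->MRU): [A Z Q O E F]
  9. access Q: HIT. Cache (LRU->MRU): [A Z O E F Q]
  10. access E: HIT. Cache (LRU->MRU): [A Z O F Q E]
  11. access E: HIT. Cache (LRU->MRU): [A Z O F Q E]
  12. access O: HIT. Cache (LRU->MRU): [A Z F Q E O]
  13. access J: MISS. Cache (LRU->MRU): [A Z F Q E O J]
  14. access O: HIT. Cache (LRU->MRU): [A Z F Q E J O]
  15. access O: HIT. Cache (LRU->MRU): [A Z F Q E J O]
  16. access E: HIT. Cache (LRU->MRU): [A Z F Q J O E]
  17. access J: HIT. Cache (LRU->MRU): [A Z F Q O E J]
  18. access S: MISS. Cache (LRU->MRU): [A Z F Q O E J S]
  19. access O: HIT. Cache (LRU->MRU): [A Z F Q E J S O]
  20. access K: MISS, evict A. Cache (LRU->MRU): [Z F Q E J S O K]
  21. access E: HIT. Cache (LRU->MRU): [Z F Q J S O K E]
  22. access Z: HIT. Cache (LRU->MRU): [F Q J S O K E Z]
  23. access E: HIT. Cache (LRU->MRU): [F Q J S O K Z E]
  24. access E: HIT. Cache (LRU->MRU): [F Q J S O K Z E]
  25. access E: HIT. Cache (LRU->MRU): [F Q J S O K Z E]
  26. access E: HIT. Cache (LRU->MRU): [F Q J S O K Z E]
  27. access E: HIT. Cache (LRU->MRU): [F Q J S O K Z E]
  28. access E: HIT. Cache (LRU->MRU): [F Q J S O K Z E]
  29. access J: HIT. Cache (LRU->MRU): [F Q S O K Z E J]
  30. access A: MISS, evict F. Cache (LRU->MRU): [Q S O K Z E J A]
  31. access E: HIT. Cache (LRU->MRU): [Q S O K Z J A E]
  32. access F: MISS, evict Q. Cache (LRU->MRU): [S O K Z J A E F]
  33. access J: HIT. Cache (LRU->MRU): [S O K Z A E F J]
Total: 22 hits, 11 misses, 3 evictions

Answer: A E F J K O S Z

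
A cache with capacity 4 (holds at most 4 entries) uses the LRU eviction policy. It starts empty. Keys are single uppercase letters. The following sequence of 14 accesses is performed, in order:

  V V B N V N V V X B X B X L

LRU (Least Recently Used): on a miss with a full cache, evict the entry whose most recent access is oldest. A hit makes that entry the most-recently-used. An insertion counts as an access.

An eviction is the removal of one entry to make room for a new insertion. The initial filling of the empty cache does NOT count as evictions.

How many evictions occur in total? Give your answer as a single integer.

LRU simulation (capacity=4):
  1. access V: MISS. Cache (LRU->MRU): [V]
  2. access V: HIT. Cache (LRU->MRU): [V]
  3. access B: MISS. Cache (LRU->MRU): [V B]
  4. access N: MISS. Cache (LRU->MRU): [V B N]
  5. access V: HIT. Cache (LRU->MRU): [B N V]
  6. access N: HIT. Cache (LRU->MRU): [B V N]
  7. access V: HIT. Cache (LRU->MRU): [B N V]
  8. access V: HIT. Cache (LRU->MRU): [B N V]
  9. access X: MISS. Cache (LRU->MRU): [B N V X]
  10. access B: HIT. Cache (LRU->MRU): [N V X B]
  11. access X: HIT. Cache (LRU->MRU): [N V B X]
  12. access B: HIT. Cache (LRU->MRU): [N V X B]
  13. access X: HIT. Cache (LRU->MRU): [N V B X]
  14. access L: MISS, evict N. Cache (LRU->MRU): [V B X L]
Total: 9 hits, 5 misses, 1 evictions

Answer: 1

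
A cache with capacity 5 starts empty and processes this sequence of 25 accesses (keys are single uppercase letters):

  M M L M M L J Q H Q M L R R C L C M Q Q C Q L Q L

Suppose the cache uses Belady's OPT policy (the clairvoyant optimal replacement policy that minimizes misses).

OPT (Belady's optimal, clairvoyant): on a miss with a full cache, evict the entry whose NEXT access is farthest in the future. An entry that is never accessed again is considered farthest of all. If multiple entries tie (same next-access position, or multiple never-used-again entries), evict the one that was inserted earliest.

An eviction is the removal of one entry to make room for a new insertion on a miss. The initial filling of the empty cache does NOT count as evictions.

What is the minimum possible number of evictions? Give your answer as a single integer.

Answer: 2

Derivation:
OPT (Belady) simulation (capacity=5):
  1. access M: MISS. Cache: [M]
  2. access M: HIT. Next use of M: step 4. Cache: [M]
  3. access L: MISS. Cache: [M L]
  4. access M: HIT. Next use of M: step 5. Cache: [M L]
  5. access M: HIT. Next use of M: step 11. Cache: [M L]
  6. access L: HIT. Next use of L: step 12. Cache: [M L]
  7. access J: MISS. Cache: [M L J]
  8. access Q: MISS. Cache: [M L J Q]
  9. access H: MISS. Cache: [M L J Q H]
  10. access Q: HIT. Next use of Q: step 19. Cache: [M L J Q H]
  11. access M: HIT. Next use of M: step 18. Cache: [M L J Q H]
  12. access L: HIT. Next use of L: step 16. Cache: [M L J Q H]
  13. access R: MISS, evict J (next use: never). Cache: [M L Q H R]
  14. access R: HIT. Next use of R: never. Cache: [M L Q H R]
  15. access C: MISS, evict H (next use: never). Cache: [M L Q R C]
  16. access L: HIT. Next use of L: step 23. Cache: [M L Q R C]
  17. access C: HIT. Next use of C: step 21. Cache: [M L Q R C]
  18. access M: HIT. Next use of M: never. Cache: [M L Q R C]
  19. access Q: HIT. Next use of Q: step 20. Cache: [M L Q R C]
  20. access Q: HIT. Next use of Q: step 22. Cache: [M L Q R C]
  21. access C: HIT. Next use of C: never. Cache: [M L Q R C]
  22. access Q: HIT. Next use of Q: step 24. Cache: [M L Q R C]
  23. access L: HIT. Next use of L: step 25. Cache: [M L Q R C]
  24. access Q: HIT. Next use of Q: never. Cache: [M L Q R C]
  25. access L: HIT. Next use of L: never. Cache: [M L Q R C]
Total: 18 hits, 7 misses, 2 evictions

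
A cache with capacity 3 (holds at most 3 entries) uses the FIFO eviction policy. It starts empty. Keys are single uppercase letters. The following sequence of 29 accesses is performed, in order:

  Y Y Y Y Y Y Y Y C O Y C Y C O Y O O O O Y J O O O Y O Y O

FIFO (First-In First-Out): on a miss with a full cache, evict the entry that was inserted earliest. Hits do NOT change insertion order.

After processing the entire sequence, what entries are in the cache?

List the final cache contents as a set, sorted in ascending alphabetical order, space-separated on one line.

FIFO simulation (capacity=3):
  1. access Y: MISS. Cache (old->new): [Y]
  2. access Y: HIT. Cache (old->new): [Y]
  3. access Y: HIT. Cache (old->new): [Y]
  4. access Y: HIT. Cache (old->new): [Y]
  5. access Y: HIT. Cache (old->new): [Y]
  6. access Y: HIT. Cache (old->new): [Y]
  7. access Y: HIT. Cache (old->new): [Y]
  8. access Y: HIT. Cache (old->new): [Y]
  9. access C: MISS. Cache (old->new): [Y C]
  10. access O: MISS. Cache (old->new): [Y C O]
  11. access Y: HIT. Cache (old->new): [Y C O]
  12. access C: HIT. Cache (old->new): [Y C O]
  13. access Y: HIT. Cache (old->new): [Y C O]
  14. access C: HIT. Cache (old->new): [Y C O]
  15. access O: HIT. Cache (old->new): [Y C O]
  16. access Y: HIT. Cache (old->new): [Y C O]
  17. access O: HIT. Cache (old->new): [Y C O]
  18. access O: HIT. Cache (old->new): [Y C O]
  19. access O: HIT. Cache (old->new): [Y C O]
  20. access O: HIT. Cache (old->new): [Y C O]
  21. access Y: HIT. Cache (old->new): [Y C O]
  22. access J: MISS, evict Y. Cache (old->new): [C O J]
  23. access O: HIT. Cache (old->new): [C O J]
  24. access O: HIT. Cache (old->new): [C O J]
  25. access O: HIT. Cache (old->new): [C O J]
  26. access Y: MISS, evict C. Cache (old->new): [O J Y]
  27. access O: HIT. Cache (old->new): [O J Y]
  28. access Y: HIT. Cache (old->new): [O J Y]
  29. access O: HIT. Cache (old->new): [O J Y]
Total: 24 hits, 5 misses, 2 evictions

Answer: J O Y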